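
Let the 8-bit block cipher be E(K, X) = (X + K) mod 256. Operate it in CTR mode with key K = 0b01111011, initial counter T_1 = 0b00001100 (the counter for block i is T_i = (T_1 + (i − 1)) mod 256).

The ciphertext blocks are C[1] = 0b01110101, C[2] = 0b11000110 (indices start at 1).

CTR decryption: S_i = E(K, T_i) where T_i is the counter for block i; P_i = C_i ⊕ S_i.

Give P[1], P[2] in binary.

P[1]: T = 0b00001100, S = E(K, T) = 0b10000111; 0b01110101 ⊕ 0b10000111 = 0b11110010.
P[2]: T = 0b00001101, S = E(K, T) = 0b10001000; 0b11000110 ⊕ 0b10001000 = 0b01001110.

P[1] = 0b11110010, P[2] = 0b01001110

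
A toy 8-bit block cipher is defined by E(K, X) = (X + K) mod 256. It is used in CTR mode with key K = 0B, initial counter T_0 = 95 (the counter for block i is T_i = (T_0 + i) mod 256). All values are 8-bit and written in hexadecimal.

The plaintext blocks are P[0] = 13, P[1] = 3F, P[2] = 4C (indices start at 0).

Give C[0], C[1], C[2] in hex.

C[0] = B3, C[1] = 9E, C[2] = EE

CTR encryption: S_i = E(K, T_i) where T_i is the counter for block i; C_i = P_i ⊕ S_i.
C[0]: T = 95, S = E(K, T) = A0; 13 ⊕ A0 = B3.
C[1]: T = 96, S = E(K, T) = A1; 3F ⊕ A1 = 9E.
C[2]: T = 97, S = E(K, T) = A2; 4C ⊕ A2 = EE.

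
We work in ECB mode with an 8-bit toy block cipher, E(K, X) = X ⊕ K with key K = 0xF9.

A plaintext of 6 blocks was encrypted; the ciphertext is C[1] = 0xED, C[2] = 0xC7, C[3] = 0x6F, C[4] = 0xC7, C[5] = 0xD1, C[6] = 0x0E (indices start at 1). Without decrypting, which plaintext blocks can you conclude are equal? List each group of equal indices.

P[2] = P[4]

ECB encrypts each block independently with the same key, so equal ciphertext blocks imply equal plaintext blocks.
C[2] = C[4] = 0xC7, so P[2] = P[4].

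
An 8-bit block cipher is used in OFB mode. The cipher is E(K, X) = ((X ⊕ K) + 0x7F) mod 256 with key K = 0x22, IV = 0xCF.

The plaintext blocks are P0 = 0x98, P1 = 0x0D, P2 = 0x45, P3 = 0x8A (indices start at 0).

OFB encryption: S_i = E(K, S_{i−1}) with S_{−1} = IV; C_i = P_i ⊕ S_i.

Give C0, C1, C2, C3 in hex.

C0 = 0xF4, C1 = 0xC0, C2 = 0x2B, C3 = 0x41

C0: S = E(K, 0xCF) = 0x6C; 0x98 ⊕ 0x6C = 0xF4.
C1: S = E(K, 0x6C) = 0xCD; 0x0D ⊕ 0xCD = 0xC0.
C2: S = E(K, 0xCD) = 0x6E; 0x45 ⊕ 0x6E = 0x2B.
C3: S = E(K, 0x6E) = 0xCB; 0x8A ⊕ 0xCB = 0x41.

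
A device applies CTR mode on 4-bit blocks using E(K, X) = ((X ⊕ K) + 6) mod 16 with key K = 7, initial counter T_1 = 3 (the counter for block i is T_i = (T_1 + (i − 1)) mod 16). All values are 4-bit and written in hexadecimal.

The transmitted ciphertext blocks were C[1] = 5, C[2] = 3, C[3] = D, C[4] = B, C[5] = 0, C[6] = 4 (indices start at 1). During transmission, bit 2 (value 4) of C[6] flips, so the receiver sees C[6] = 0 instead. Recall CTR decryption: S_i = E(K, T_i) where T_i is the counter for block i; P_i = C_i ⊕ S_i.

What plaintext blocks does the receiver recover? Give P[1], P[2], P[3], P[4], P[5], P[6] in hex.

Only C[6] changed, to 0. In CTR, a change in C_i flips the same bit in P_i only; the keystream is unaffected. Decrypting the received ciphertext:
P[1]: T = 3, S = E(K, T) = A; 5 ⊕ A = F.
P[2]: T = 4, S = E(K, T) = 9; 3 ⊕ 9 = A.
P[3]: T = 5, S = E(K, T) = 8; D ⊕ 8 = 5.
P[4]: T = 6, S = E(K, T) = 7; B ⊕ 7 = C.
P[5]: T = 7, S = E(K, T) = 6; 0 ⊕ 6 = 6.
P[6]: T = 8, S = E(K, T) = 5; 0 ⊕ 5 = 5.
Blocks that differ from the original plaintext: P[6].

P[1] = F, P[2] = A, P[3] = 5, P[4] = C, P[5] = 6, P[6] = 5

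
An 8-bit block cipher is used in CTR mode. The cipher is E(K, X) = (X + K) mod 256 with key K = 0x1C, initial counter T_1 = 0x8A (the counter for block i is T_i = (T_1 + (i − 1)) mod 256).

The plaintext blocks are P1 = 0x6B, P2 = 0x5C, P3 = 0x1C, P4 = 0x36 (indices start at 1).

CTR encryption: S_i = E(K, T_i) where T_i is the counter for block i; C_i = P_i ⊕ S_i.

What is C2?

C1: T = 0x8A, S = E(K, T) = 0xA6; 0x6B ⊕ 0xA6 = 0xCD.
C2: T = 0x8B, S = E(K, T) = 0xA7; 0x5C ⊕ 0xA7 = 0xFB.

C2 = 0xFB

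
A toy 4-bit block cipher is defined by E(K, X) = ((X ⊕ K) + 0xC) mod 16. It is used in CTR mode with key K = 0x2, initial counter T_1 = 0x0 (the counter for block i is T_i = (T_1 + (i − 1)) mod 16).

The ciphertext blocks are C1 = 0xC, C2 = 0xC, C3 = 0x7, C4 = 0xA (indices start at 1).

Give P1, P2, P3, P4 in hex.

P1 = 0x2, P2 = 0x3, P3 = 0xB, P4 = 0x7

CTR decryption: S_i = E(K, T_i) where T_i is the counter for block i; P_i = C_i ⊕ S_i.
P1: T = 0x0, S = E(K, T) = 0xE; 0xC ⊕ 0xE = 0x2.
P2: T = 0x1, S = E(K, T) = 0xF; 0xC ⊕ 0xF = 0x3.
P3: T = 0x2, S = E(K, T) = 0xC; 0x7 ⊕ 0xC = 0xB.
P4: T = 0x3, S = E(K, T) = 0xD; 0xA ⊕ 0xD = 0x7.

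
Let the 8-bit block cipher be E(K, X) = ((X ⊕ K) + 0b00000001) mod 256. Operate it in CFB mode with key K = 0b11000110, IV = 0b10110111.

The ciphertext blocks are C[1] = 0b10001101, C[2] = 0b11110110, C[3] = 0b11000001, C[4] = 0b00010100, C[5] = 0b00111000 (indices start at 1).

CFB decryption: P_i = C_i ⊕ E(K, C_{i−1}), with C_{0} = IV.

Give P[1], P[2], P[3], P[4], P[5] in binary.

P[1]: E(K, 0b10110111) = 0b01110010; 0b10001101 ⊕ 0b01110010 = 0b11111111.
P[2]: E(K, 0b10001101) = 0b01001100; 0b11110110 ⊕ 0b01001100 = 0b10111010.
P[3]: E(K, 0b11110110) = 0b00110001; 0b11000001 ⊕ 0b00110001 = 0b11110000.
P[4]: E(K, 0b11000001) = 0b00001000; 0b00010100 ⊕ 0b00001000 = 0b00011100.
P[5]: E(K, 0b00010100) = 0b11010011; 0b00111000 ⊕ 0b11010011 = 0b11101011.

P[1] = 0b11111111, P[2] = 0b10111010, P[3] = 0b11110000, P[4] = 0b00011100, P[5] = 0b11101011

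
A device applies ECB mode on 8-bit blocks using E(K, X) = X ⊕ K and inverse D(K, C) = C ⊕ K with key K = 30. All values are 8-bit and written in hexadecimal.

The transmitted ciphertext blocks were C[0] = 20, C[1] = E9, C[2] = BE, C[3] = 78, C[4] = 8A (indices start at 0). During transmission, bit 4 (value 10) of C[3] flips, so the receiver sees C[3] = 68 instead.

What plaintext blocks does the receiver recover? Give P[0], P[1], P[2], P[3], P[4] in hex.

ECB decryption: P_i = D(K, C_i).
Only C[3] changed, to 68. In ECB, a change in C_i affects only P_i. Decrypting the received ciphertext:
P[0]: D(K, 20) = 10.
P[1]: D(K, E9) = D9.
P[2]: D(K, BE) = 8E.
P[3]: D(K, 68) = 58.
P[4]: D(K, 8A) = BA.
Blocks that differ from the original plaintext: P[3].

P[0] = 10, P[1] = D9, P[2] = 8E, P[3] = 58, P[4] = BA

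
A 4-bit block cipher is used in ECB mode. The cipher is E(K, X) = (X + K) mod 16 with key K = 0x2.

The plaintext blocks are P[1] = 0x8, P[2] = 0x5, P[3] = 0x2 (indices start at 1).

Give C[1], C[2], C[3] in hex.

ECB encryption: C_i = E(K, P_i).
C[1]: E(K, 0x8) = 0xA.
C[2]: E(K, 0x5) = 0x7.
C[3]: E(K, 0x2) = 0x4.

C[1] = 0xA, C[2] = 0x7, C[3] = 0x4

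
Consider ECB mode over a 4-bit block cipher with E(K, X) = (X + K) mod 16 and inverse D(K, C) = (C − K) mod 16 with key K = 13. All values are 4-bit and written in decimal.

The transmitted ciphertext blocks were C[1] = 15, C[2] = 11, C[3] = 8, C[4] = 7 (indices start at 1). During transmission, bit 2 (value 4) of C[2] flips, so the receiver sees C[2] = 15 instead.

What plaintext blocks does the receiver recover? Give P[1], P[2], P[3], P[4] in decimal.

ECB decryption: P_i = D(K, C_i).
Only C[2] changed, to 15. In ECB, a change in C_i affects only P_i. Decrypting the received ciphertext:
P[1]: D(K, 15) = 2.
P[2]: D(K, 15) = 2.
P[3]: D(K, 8) = 11.
P[4]: D(K, 7) = 10.
Blocks that differ from the original plaintext: P[2].

P[1] = 2, P[2] = 2, P[3] = 11, P[4] = 10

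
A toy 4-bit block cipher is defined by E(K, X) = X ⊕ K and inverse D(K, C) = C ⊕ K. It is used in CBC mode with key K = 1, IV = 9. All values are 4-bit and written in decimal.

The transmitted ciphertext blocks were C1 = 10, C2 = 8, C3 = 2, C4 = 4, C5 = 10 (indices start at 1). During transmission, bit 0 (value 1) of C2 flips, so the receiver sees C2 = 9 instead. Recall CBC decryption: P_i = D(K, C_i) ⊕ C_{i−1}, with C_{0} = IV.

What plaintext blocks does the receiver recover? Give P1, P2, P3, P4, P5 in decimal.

P1 = 2, P2 = 2, P3 = 10, P4 = 7, P5 = 15

Only C2 changed, to 9. In CBC, a change in C_i garbles P_i and flips the same bit in P_{i+1}. Decrypting the received ciphertext:
P1: D(K, 10) = 11; 11 ⊕ 9 = 2.
P2: D(K, 9) = 8; 8 ⊕ 10 = 2.
P3: D(K, 2) = 3; 3 ⊕ 9 = 10.
P4: D(K, 4) = 5; 5 ⊕ 2 = 7.
P5: D(K, 10) = 11; 11 ⊕ 4 = 15.
Blocks that differ from the original plaintext: P2, P3.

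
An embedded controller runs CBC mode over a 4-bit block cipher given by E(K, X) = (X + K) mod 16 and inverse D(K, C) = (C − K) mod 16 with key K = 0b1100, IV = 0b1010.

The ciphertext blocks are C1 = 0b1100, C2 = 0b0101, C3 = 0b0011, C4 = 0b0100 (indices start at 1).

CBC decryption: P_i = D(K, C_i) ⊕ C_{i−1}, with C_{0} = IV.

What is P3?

P3 = 0b0010

P3: D(K, 0b0011) = 0b0111; 0b0111 ⊕ 0b0101 = 0b0010.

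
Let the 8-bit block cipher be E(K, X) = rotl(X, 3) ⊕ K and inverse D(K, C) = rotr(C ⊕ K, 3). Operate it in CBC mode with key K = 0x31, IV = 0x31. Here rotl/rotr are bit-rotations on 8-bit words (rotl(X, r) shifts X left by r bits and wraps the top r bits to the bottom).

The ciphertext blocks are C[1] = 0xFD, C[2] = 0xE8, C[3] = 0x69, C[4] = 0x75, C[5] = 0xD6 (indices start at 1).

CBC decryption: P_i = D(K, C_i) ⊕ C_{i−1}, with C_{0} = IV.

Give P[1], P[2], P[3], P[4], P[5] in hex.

P[1] = 0xA8, P[2] = 0xC6, P[3] = 0xE3, P[4] = 0xE1, P[5] = 0x89

P[1]: D(K, 0xFD) = 0x99; 0x99 ⊕ 0x31 = 0xA8.
P[2]: D(K, 0xE8) = 0x3B; 0x3B ⊕ 0xFD = 0xC6.
P[3]: D(K, 0x69) = 0x0B; 0x0B ⊕ 0xE8 = 0xE3.
P[4]: D(K, 0x75) = 0x88; 0x88 ⊕ 0x69 = 0xE1.
P[5]: D(K, 0xD6) = 0xFC; 0xFC ⊕ 0x75 = 0x89.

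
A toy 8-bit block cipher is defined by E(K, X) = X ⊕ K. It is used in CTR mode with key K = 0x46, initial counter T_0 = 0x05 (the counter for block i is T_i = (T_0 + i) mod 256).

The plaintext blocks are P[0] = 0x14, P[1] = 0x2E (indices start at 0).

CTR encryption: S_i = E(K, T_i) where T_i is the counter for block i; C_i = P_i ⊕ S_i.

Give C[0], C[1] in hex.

C[0]: T = 0x05, S = E(K, T) = 0x43; 0x14 ⊕ 0x43 = 0x57.
C[1]: T = 0x06, S = E(K, T) = 0x40; 0x2E ⊕ 0x40 = 0x6E.

C[0] = 0x57, C[1] = 0x6E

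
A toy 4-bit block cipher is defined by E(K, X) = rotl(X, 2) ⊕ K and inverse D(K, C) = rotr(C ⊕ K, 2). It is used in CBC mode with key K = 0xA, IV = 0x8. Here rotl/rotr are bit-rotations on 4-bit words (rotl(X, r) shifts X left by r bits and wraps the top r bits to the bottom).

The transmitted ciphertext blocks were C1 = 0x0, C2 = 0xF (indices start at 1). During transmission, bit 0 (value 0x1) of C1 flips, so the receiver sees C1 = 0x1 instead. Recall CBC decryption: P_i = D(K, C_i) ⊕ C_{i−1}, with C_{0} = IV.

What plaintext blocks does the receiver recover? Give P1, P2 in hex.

P1 = 0x6, P2 = 0x4

Only C1 changed, to 0x1. In CBC, a change in C_i garbles P_i and flips the same bit in P_{i+1}. Decrypting the received ciphertext:
P1: D(K, 0x1) = 0xE; 0xE ⊕ 0x8 = 0x6.
P2: D(K, 0xF) = 0x5; 0x5 ⊕ 0x1 = 0x4.
Blocks that differ from the original plaintext: P1, P2.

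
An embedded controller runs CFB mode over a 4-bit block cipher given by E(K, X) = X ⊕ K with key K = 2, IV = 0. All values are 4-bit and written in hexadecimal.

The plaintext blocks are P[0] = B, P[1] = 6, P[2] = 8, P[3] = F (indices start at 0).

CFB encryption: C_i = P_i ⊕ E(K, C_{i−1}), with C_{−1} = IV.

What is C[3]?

C[0]: E(K, 0) = 2; B ⊕ 2 = 9.
C[1]: E(K, 9) = B; 6 ⊕ B = D.
C[2]: E(K, D) = F; 8 ⊕ F = 7.
C[3]: E(K, 7) = 5; F ⊕ 5 = A.

C[3] = A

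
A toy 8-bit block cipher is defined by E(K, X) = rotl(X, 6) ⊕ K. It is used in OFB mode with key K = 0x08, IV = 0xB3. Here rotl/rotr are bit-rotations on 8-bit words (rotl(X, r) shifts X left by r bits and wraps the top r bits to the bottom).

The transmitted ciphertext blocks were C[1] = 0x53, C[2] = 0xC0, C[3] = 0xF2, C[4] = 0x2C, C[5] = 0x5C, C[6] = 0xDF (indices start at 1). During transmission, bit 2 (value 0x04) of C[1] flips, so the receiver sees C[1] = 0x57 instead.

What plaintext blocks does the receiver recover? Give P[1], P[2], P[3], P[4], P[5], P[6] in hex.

OFB decryption: S_i = E(K, S_{i−1}) with S_{0} = IV; P_i = C_i ⊕ S_i.
Only C[1] changed, to 0x57. In OFB, a change in C_i flips the same bit in P_i only; the keystream is unaffected. Decrypting the received ciphertext:
P[1]: S = E(K, 0xB3) = 0xE4; 0x57 ⊕ 0xE4 = 0xB3.
P[2]: S = E(K, 0xE4) = 0x31; 0xC0 ⊕ 0x31 = 0xF1.
P[3]: S = E(K, 0x31) = 0x44; 0xF2 ⊕ 0x44 = 0xB6.
P[4]: S = E(K, 0x44) = 0x19; 0x2C ⊕ 0x19 = 0x35.
P[5]: S = E(K, 0x19) = 0x4E; 0x5C ⊕ 0x4E = 0x12.
P[6]: S = E(K, 0x4E) = 0x9B; 0xDF ⊕ 0x9B = 0x44.
Blocks that differ from the original plaintext: P[1].

P[1] = 0xB3, P[2] = 0xF1, P[3] = 0xB6, P[4] = 0x35, P[5] = 0x12, P[6] = 0x44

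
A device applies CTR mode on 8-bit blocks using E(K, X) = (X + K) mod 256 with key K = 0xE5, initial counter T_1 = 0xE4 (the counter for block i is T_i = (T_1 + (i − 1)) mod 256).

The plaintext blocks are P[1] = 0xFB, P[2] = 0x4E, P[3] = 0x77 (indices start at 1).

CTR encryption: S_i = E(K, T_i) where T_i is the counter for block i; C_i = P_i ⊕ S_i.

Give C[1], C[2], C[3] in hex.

C[1] = 0x32, C[2] = 0x84, C[3] = 0xBC

C[1]: T = 0xE4, S = E(K, T) = 0xC9; 0xFB ⊕ 0xC9 = 0x32.
C[2]: T = 0xE5, S = E(K, T) = 0xCA; 0x4E ⊕ 0xCA = 0x84.
C[3]: T = 0xE6, S = E(K, T) = 0xCB; 0x77 ⊕ 0xCB = 0xBC.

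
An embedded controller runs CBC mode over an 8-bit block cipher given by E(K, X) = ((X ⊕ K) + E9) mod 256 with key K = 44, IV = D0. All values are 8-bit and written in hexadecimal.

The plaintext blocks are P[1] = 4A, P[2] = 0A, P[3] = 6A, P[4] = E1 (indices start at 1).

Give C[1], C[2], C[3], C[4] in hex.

C[1] = C7, C[2] = 72, C[3] = 45, C[4] = C9

CBC encryption: C_i = E(K, P_i ⊕ C_{i−1}), with C_{0} = IV.
C[1]: P[1] ⊕ D0 = 9A; E(K, 9A) = C7.
C[2]: P[2] ⊕ C7 = CD; E(K, CD) = 72.
C[3]: P[3] ⊕ 72 = 18; E(K, 18) = 45.
C[4]: P[4] ⊕ 45 = A4; E(K, A4) = C9.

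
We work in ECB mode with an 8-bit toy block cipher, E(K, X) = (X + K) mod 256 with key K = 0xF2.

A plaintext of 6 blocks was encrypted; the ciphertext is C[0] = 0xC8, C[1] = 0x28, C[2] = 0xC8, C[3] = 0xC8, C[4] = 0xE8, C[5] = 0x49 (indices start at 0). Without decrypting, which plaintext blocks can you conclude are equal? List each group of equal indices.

ECB encrypts each block independently with the same key, so equal ciphertext blocks imply equal plaintext blocks.
C[0] = C[2] = C[3] = 0xC8, so P[0] = P[2] = P[3].

P[0] = P[2] = P[3]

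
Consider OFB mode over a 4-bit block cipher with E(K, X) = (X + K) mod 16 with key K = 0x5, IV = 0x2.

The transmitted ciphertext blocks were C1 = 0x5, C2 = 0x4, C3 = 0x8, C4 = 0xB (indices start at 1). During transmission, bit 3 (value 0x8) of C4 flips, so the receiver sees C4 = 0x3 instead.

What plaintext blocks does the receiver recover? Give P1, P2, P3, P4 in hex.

P1 = 0x2, P2 = 0x8, P3 = 0x9, P4 = 0x5

OFB decryption: S_i = E(K, S_{i−1}) with S_{0} = IV; P_i = C_i ⊕ S_i.
Only C4 changed, to 0x3. In OFB, a change in C_i flips the same bit in P_i only; the keystream is unaffected. Decrypting the received ciphertext:
P1: S = E(K, 0x2) = 0x7; 0x5 ⊕ 0x7 = 0x2.
P2: S = E(K, 0x7) = 0xC; 0x4 ⊕ 0xC = 0x8.
P3: S = E(K, 0xC) = 0x1; 0x8 ⊕ 0x1 = 0x9.
P4: S = E(K, 0x1) = 0x6; 0x3 ⊕ 0x6 = 0x5.
Blocks that differ from the original plaintext: P4.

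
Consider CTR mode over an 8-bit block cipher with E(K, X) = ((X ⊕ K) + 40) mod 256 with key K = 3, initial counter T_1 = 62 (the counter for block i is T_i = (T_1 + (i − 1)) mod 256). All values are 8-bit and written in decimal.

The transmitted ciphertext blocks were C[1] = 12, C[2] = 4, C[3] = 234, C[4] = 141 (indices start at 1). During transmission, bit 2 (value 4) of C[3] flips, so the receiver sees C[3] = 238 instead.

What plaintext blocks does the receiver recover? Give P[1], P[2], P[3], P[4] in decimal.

P[1] = 105, P[2] = 96, P[3] = 133, P[4] = 231

CTR decryption: S_i = E(K, T_i) where T_i is the counter for block i; P_i = C_i ⊕ S_i.
Only C[3] changed, to 238. In CTR, a change in C_i flips the same bit in P_i only; the keystream is unaffected. Decrypting the received ciphertext:
P[1]: T = 62, S = E(K, T) = 101; 12 ⊕ 101 = 105.
P[2]: T = 63, S = E(K, T) = 100; 4 ⊕ 100 = 96.
P[3]: T = 64, S = E(K, T) = 107; 238 ⊕ 107 = 133.
P[4]: T = 65, S = E(K, T) = 106; 141 ⊕ 106 = 231.
Blocks that differ from the original plaintext: P[3].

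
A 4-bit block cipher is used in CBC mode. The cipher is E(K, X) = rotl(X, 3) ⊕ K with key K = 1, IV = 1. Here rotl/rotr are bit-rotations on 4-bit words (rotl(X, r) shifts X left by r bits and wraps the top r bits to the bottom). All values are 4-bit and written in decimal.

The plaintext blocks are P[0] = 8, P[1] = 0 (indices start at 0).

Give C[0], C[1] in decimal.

C[0] = 13, C[1] = 15

CBC encryption: C_i = E(K, P_i ⊕ C_{i−1}), with C_{−1} = IV.
C[0]: P[0] ⊕ 1 = 9; E(K, 9) = 13.
C[1]: P[1] ⊕ 13 = 13; E(K, 13) = 15.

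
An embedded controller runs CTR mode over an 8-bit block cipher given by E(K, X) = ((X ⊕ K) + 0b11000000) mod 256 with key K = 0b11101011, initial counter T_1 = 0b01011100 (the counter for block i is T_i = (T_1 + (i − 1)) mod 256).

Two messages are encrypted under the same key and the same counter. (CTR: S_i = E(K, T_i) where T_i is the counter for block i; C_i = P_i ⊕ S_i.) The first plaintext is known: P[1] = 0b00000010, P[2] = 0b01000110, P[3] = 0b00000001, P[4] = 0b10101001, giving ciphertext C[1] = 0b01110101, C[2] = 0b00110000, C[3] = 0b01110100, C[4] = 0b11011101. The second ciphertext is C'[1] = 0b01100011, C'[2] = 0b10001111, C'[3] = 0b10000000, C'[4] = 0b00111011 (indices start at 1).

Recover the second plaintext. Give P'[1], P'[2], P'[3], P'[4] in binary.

In CTR with a reused counter, both messages share the same keystream S_i, so C_i ⊕ C'_i = P_i ⊕ P'_i and thus P'_i = P_i ⊕ C_i ⊕ C'_i.
P'[1]: 0b00000010 ⊕ 0b01110101 ⊕ 0b01100011 = 0b00010100.
P'[2]: 0b01000110 ⊕ 0b00110000 ⊕ 0b10001111 = 0b11111001.
P'[3]: 0b00000001 ⊕ 0b01110100 ⊕ 0b10000000 = 0b11110101.
P'[4]: 0b10101001 ⊕ 0b11011101 ⊕ 0b00111011 = 0b01001111.

P'[1] = 0b00010100, P'[2] = 0b11111001, P'[3] = 0b11110101, P'[4] = 0b01001111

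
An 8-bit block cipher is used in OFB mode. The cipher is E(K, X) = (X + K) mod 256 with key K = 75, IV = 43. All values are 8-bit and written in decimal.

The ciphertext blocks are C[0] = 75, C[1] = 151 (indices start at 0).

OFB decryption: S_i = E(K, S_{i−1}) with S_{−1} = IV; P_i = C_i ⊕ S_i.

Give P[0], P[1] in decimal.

P[0] = 61, P[1] = 86

P[0]: S = E(K, 43) = 118; 75 ⊕ 118 = 61.
P[1]: S = E(K, 118) = 193; 151 ⊕ 193 = 86.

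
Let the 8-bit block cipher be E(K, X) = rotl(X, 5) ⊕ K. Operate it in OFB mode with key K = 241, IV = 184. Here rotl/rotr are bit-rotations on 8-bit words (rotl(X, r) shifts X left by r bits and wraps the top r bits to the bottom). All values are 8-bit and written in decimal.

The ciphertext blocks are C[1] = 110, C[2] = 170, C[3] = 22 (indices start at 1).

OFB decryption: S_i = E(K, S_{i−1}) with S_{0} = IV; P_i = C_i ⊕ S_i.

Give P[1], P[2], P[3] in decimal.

P[1] = 136, P[2] = 135, P[3] = 66

P[1]: S = E(K, 184) = 230; 110 ⊕ 230 = 136.
P[2]: S = E(K, 230) = 45; 170 ⊕ 45 = 135.
P[3]: S = E(K, 45) = 84; 22 ⊕ 84 = 66.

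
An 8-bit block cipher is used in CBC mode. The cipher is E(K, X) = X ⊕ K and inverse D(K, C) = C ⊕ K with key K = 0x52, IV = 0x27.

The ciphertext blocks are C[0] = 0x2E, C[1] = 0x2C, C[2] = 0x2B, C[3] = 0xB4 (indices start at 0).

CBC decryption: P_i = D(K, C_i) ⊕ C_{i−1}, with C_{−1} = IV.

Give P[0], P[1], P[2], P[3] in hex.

P[0]: D(K, 0x2E) = 0x7C; 0x7C ⊕ 0x27 = 0x5B.
P[1]: D(K, 0x2C) = 0x7E; 0x7E ⊕ 0x2E = 0x50.
P[2]: D(K, 0x2B) = 0x79; 0x79 ⊕ 0x2C = 0x55.
P[3]: D(K, 0xB4) = 0xE6; 0xE6 ⊕ 0x2B = 0xCD.

P[0] = 0x5B, P[1] = 0x50, P[2] = 0x55, P[3] = 0xCD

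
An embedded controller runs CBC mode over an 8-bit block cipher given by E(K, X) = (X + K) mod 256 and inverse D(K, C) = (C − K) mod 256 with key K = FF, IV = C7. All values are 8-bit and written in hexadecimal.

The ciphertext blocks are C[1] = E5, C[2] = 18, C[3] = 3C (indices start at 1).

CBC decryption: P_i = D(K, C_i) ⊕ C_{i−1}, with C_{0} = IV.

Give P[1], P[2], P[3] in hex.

P[1]: D(K, E5) = E6; E6 ⊕ C7 = 21.
P[2]: D(K, 18) = 19; 19 ⊕ E5 = FC.
P[3]: D(K, 3C) = 3D; 3D ⊕ 18 = 25.

P[1] = 21, P[2] = FC, P[3] = 25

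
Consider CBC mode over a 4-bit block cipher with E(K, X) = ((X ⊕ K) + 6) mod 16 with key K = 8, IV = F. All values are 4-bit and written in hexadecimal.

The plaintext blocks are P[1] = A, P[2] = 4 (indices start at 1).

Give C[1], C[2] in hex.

C[1] = 3, C[2] = 5

CBC encryption: C_i = E(K, P_i ⊕ C_{i−1}), with C_{0} = IV.
C[1]: P[1] ⊕ F = 5; E(K, 5) = 3.
C[2]: P[2] ⊕ 3 = 7; E(K, 7) = 5.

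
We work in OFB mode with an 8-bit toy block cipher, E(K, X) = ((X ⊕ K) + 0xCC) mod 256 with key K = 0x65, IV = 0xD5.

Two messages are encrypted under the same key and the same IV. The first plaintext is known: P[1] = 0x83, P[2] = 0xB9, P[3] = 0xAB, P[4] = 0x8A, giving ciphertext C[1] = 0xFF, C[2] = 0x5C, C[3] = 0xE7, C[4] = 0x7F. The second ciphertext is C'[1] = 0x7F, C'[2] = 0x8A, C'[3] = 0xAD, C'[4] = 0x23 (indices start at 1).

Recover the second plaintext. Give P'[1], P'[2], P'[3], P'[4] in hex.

In OFB with a reused IV, both messages share the same keystream S_i, so C_i ⊕ C'_i = P_i ⊕ P'_i and thus P'_i = P_i ⊕ C_i ⊕ C'_i.
P'[1]: 0x83 ⊕ 0xFF ⊕ 0x7F = 0x03.
P'[2]: 0xB9 ⊕ 0x5C ⊕ 0x8A = 0x6F.
P'[3]: 0xAB ⊕ 0xE7 ⊕ 0xAD = 0xE1.
P'[4]: 0x8A ⊕ 0x7F ⊕ 0x23 = 0xD6.

P'[1] = 0x03, P'[2] = 0x6F, P'[3] = 0xE1, P'[4] = 0xD6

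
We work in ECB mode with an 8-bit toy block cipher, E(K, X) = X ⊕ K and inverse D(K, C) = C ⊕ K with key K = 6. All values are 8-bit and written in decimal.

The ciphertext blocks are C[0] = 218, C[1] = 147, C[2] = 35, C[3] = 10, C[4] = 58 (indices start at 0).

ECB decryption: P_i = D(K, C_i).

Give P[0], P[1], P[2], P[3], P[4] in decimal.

P[0] = 220, P[1] = 149, P[2] = 37, P[3] = 12, P[4] = 60

P[0]: D(K, 218) = 220.
P[1]: D(K, 147) = 149.
P[2]: D(K, 35) = 37.
P[3]: D(K, 10) = 12.
P[4]: D(K, 58) = 60.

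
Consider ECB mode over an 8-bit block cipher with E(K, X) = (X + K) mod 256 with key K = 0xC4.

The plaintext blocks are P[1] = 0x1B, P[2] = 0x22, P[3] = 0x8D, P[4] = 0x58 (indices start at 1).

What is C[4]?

C[4] = 0x1C

ECB encryption: C_i = E(K, P_i).
C[4]: E(K, 0x58) = 0x1C.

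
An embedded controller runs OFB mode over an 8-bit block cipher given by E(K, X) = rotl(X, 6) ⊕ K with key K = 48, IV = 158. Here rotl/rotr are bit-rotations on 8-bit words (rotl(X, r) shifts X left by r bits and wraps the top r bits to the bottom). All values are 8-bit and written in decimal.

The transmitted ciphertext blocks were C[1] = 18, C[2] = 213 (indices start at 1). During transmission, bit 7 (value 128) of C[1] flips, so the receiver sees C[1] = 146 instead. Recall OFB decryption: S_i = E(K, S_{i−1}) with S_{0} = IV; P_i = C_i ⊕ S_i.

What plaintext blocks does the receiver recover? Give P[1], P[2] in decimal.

P[1] = 5, P[2] = 0

Only C[1] changed, to 146. In OFB, a change in C_i flips the same bit in P_i only; the keystream is unaffected. Decrypting the received ciphertext:
P[1]: S = E(K, 158) = 151; 146 ⊕ 151 = 5.
P[2]: S = E(K, 151) = 213; 213 ⊕ 213 = 0.
Blocks that differ from the original plaintext: P[1].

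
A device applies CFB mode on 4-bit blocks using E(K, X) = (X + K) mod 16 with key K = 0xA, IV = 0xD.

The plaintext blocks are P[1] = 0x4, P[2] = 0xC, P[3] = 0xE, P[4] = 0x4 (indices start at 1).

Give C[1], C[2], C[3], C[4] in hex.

CFB encryption: C_i = P_i ⊕ E(K, C_{i−1}), with C_{0} = IV.
C[1]: E(K, 0xD) = 0x7; 0x4 ⊕ 0x7 = 0x3.
C[2]: E(K, 0x3) = 0xD; 0xC ⊕ 0xD = 0x1.
C[3]: E(K, 0x1) = 0xB; 0xE ⊕ 0xB = 0x5.
C[4]: E(K, 0x5) = 0xF; 0x4 ⊕ 0xF = 0xB.

C[1] = 0x3, C[2] = 0x1, C[3] = 0x5, C[4] = 0xB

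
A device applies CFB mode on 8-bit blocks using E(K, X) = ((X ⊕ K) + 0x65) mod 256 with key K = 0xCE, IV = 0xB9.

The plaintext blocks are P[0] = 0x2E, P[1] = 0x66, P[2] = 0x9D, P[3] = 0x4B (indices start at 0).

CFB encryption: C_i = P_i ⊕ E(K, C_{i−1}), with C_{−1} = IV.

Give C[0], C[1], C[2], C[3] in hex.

C[0]: E(K, 0xB9) = 0xDC; 0x2E ⊕ 0xDC = 0xF2.
C[1]: E(K, 0xF2) = 0xA1; 0x66 ⊕ 0xA1 = 0xC7.
C[2]: E(K, 0xC7) = 0x6E; 0x9D ⊕ 0x6E = 0xF3.
C[3]: E(K, 0xF3) = 0xA2; 0x4B ⊕ 0xA2 = 0xE9.

C[0] = 0xF2, C[1] = 0xC7, C[2] = 0xF3, C[3] = 0xE9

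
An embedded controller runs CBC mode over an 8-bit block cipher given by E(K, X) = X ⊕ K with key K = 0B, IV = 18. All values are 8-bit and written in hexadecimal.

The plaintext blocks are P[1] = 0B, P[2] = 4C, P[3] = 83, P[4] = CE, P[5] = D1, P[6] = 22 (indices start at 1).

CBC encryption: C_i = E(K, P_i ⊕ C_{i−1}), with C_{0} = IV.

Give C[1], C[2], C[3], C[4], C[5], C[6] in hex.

C[1] = 18, C[2] = 5F, C[3] = D7, C[4] = 12, C[5] = C8, C[6] = E1

C[1]: P[1] ⊕ 18 = 13; E(K, 13) = 18.
C[2]: P[2] ⊕ 18 = 54; E(K, 54) = 5F.
C[3]: P[3] ⊕ 5F = DC; E(K, DC) = D7.
C[4]: P[4] ⊕ D7 = 19; E(K, 19) = 12.
C[5]: P[5] ⊕ 12 = C3; E(K, C3) = C8.
C[6]: P[6] ⊕ C8 = EA; E(K, EA) = E1.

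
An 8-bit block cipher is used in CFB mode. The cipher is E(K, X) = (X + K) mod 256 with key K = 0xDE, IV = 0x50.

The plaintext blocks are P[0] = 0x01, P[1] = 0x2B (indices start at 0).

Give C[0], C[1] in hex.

CFB encryption: C_i = P_i ⊕ E(K, C_{i−1}), with C_{−1} = IV.
C[0]: E(K, 0x50) = 0x2E; 0x01 ⊕ 0x2E = 0x2F.
C[1]: E(K, 0x2F) = 0x0D; 0x2B ⊕ 0x0D = 0x26.

C[0] = 0x2F, C[1] = 0x26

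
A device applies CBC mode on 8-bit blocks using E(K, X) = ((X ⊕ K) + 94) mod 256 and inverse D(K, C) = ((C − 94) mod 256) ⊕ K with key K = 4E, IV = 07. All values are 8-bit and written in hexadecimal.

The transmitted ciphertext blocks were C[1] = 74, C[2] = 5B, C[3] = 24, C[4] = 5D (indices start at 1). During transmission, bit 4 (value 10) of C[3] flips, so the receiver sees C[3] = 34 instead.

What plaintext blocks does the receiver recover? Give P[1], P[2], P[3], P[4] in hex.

CBC decryption: P_i = D(K, C_i) ⊕ C_{i−1}, with C_{0} = IV.
Only C[3] changed, to 34. In CBC, a change in C_i garbles P_i and flips the same bit in P_{i+1}. Decrypting the received ciphertext:
P[1]: D(K, 74) = AE; AE ⊕ 07 = A9.
P[2]: D(K, 5B) = 89; 89 ⊕ 74 = FD.
P[3]: D(K, 34) = EE; EE ⊕ 5B = B5.
P[4]: D(K, 5D) = 87; 87 ⊕ 34 = B3.
Blocks that differ from the original plaintext: P[3], P[4].

P[1] = A9, P[2] = FD, P[3] = B5, P[4] = B3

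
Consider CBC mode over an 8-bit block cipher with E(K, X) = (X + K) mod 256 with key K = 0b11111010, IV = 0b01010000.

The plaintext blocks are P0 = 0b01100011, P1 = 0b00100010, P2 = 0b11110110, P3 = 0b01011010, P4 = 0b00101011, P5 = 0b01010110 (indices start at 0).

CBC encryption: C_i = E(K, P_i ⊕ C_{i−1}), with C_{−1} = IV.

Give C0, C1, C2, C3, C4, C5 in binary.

C0: P0 ⊕ 0b01010000 = 0b00110011; E(K, 0b00110011) = 0b00101101.
C1: P1 ⊕ 0b00101101 = 0b00001111; E(K, 0b00001111) = 0b00001001.
C2: P2 ⊕ 0b00001001 = 0b11111111; E(K, 0b11111111) = 0b11111001.
C3: P3 ⊕ 0b11111001 = 0b10100011; E(K, 0b10100011) = 0b10011101.
C4: P4 ⊕ 0b10011101 = 0b10110110; E(K, 0b10110110) = 0b10110000.
C5: P5 ⊕ 0b10110000 = 0b11100110; E(K, 0b11100110) = 0b11100000.

C0 = 0b00101101, C1 = 0b00001001, C2 = 0b11111001, C3 = 0b10011101, C4 = 0b10110000, C5 = 0b11100000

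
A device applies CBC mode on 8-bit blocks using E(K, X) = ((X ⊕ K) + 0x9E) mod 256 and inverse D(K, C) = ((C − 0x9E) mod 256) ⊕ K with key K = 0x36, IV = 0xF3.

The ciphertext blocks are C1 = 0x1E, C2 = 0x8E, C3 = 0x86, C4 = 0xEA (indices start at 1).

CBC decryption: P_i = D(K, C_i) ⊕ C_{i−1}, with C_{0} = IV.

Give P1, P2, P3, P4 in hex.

P1: D(K, 0x1E) = 0xB6; 0xB6 ⊕ 0xF3 = 0x45.
P2: D(K, 0x8E) = 0xC6; 0xC6 ⊕ 0x1E = 0xD8.
P3: D(K, 0x86) = 0xDE; 0xDE ⊕ 0x8E = 0x50.
P4: D(K, 0xEA) = 0x7A; 0x7A ⊕ 0x86 = 0xFC.

P1 = 0x45, P2 = 0xD8, P3 = 0x50, P4 = 0xFC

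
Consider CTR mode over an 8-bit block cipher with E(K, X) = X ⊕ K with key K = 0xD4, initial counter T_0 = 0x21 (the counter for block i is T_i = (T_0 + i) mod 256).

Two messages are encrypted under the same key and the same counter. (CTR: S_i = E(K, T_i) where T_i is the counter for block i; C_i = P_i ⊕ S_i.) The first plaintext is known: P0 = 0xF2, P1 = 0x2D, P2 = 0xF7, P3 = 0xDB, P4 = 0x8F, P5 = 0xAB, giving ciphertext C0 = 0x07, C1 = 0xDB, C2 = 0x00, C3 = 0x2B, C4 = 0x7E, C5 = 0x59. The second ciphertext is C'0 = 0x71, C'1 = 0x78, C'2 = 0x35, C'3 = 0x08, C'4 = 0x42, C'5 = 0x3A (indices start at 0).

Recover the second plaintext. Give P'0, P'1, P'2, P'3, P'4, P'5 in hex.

P'0 = 0x84, P'1 = 0x8E, P'2 = 0xC2, P'3 = 0xF8, P'4 = 0xB3, P'5 = 0xC8

In CTR with a reused counter, both messages share the same keystream S_i, so C_i ⊕ C'_i = P_i ⊕ P'_i and thus P'_i = P_i ⊕ C_i ⊕ C'_i.
P'0: 0xF2 ⊕ 0x07 ⊕ 0x71 = 0x84.
P'1: 0x2D ⊕ 0xDB ⊕ 0x78 = 0x8E.
P'2: 0xF7 ⊕ 0x00 ⊕ 0x35 = 0xC2.
P'3: 0xDB ⊕ 0x2B ⊕ 0x08 = 0xF8.
P'4: 0x8F ⊕ 0x7E ⊕ 0x42 = 0xB3.
P'5: 0xAB ⊕ 0x59 ⊕ 0x3A = 0xC8.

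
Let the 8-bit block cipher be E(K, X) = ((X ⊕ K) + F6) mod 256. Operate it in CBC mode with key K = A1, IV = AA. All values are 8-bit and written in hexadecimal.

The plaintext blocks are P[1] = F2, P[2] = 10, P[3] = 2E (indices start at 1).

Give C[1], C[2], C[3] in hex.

C[1] = EF, C[2] = 54, C[3] = D1

CBC encryption: C_i = E(K, P_i ⊕ C_{i−1}), with C_{0} = IV.
C[1]: P[1] ⊕ AA = 58; E(K, 58) = EF.
C[2]: P[2] ⊕ EF = FF; E(K, FF) = 54.
C[3]: P[3] ⊕ 54 = 7A; E(K, 7A) = D1.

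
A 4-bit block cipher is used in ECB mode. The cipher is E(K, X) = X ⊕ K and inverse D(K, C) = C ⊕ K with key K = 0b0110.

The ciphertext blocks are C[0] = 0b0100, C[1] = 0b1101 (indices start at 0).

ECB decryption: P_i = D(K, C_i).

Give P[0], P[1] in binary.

P[0]: D(K, 0b0100) = 0b0010.
P[1]: D(K, 0b1101) = 0b1011.

P[0] = 0b0010, P[1] = 0b1011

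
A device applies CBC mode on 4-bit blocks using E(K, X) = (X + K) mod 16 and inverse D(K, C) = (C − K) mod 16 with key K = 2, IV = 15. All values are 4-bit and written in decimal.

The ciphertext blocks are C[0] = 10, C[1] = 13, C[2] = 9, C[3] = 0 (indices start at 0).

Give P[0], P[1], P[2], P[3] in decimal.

CBC decryption: P_i = D(K, C_i) ⊕ C_{i−1}, with C_{−1} = IV.
P[0]: D(K, 10) = 8; 8 ⊕ 15 = 7.
P[1]: D(K, 13) = 11; 11 ⊕ 10 = 1.
P[2]: D(K, 9) = 7; 7 ⊕ 13 = 10.
P[3]: D(K, 0) = 14; 14 ⊕ 9 = 7.

P[0] = 7, P[1] = 1, P[2] = 10, P[3] = 7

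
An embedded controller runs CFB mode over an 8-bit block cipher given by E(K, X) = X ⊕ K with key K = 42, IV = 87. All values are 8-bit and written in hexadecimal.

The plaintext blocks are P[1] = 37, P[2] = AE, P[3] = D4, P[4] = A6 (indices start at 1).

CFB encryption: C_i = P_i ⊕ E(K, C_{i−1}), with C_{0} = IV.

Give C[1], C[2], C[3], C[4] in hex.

C[1]: E(K, 87) = C5; 37 ⊕ C5 = F2.
C[2]: E(K, F2) = B0; AE ⊕ B0 = 1E.
C[3]: E(K, 1E) = 5C; D4 ⊕ 5C = 88.
C[4]: E(K, 88) = CA; A6 ⊕ CA = 6C.

C[1] = F2, C[2] = 1E, C[3] = 88, C[4] = 6C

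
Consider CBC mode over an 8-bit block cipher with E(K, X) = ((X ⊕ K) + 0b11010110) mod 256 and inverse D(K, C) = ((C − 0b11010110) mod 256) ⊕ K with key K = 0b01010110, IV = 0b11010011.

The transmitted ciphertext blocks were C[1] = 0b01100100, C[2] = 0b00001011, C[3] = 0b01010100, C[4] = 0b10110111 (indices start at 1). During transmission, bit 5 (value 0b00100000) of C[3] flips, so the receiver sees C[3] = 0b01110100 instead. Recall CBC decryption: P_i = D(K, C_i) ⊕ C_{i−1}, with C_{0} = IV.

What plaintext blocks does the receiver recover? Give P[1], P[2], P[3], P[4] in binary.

Only C[3] changed, to 0b01110100. In CBC, a change in C_i garbles P_i and flips the same bit in P_{i+1}. Decrypting the received ciphertext:
P[1]: D(K, 0b01100100) = 0b11011000; 0b11011000 ⊕ 0b11010011 = 0b00001011.
P[2]: D(K, 0b00001011) = 0b01100011; 0b01100011 ⊕ 0b01100100 = 0b00000111.
P[3]: D(K, 0b01110100) = 0b11001000; 0b11001000 ⊕ 0b00001011 = 0b11000011.
P[4]: D(K, 0b10110111) = 0b10110111; 0b10110111 ⊕ 0b01110100 = 0b11000011.
Blocks that differ from the original plaintext: P[3], P[4].

P[1] = 0b00001011, P[2] = 0b00000111, P[3] = 0b11000011, P[4] = 0b11000011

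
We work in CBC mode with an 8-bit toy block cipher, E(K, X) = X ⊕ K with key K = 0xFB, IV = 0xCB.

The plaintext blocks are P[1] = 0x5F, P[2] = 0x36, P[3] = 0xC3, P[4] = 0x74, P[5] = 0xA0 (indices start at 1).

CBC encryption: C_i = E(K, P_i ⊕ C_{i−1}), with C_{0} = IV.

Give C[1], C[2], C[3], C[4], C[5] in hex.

C[1]: P[1] ⊕ 0xCB = 0x94; E(K, 0x94) = 0x6F.
C[2]: P[2] ⊕ 0x6F = 0x59; E(K, 0x59) = 0xA2.
C[3]: P[3] ⊕ 0xA2 = 0x61; E(K, 0x61) = 0x9A.
C[4]: P[4] ⊕ 0x9A = 0xEE; E(K, 0xEE) = 0x15.
C[5]: P[5] ⊕ 0x15 = 0xB5; E(K, 0xB5) = 0x4E.

C[1] = 0x6F, C[2] = 0xA2, C[3] = 0x9A, C[4] = 0x15, C[5] = 0x4E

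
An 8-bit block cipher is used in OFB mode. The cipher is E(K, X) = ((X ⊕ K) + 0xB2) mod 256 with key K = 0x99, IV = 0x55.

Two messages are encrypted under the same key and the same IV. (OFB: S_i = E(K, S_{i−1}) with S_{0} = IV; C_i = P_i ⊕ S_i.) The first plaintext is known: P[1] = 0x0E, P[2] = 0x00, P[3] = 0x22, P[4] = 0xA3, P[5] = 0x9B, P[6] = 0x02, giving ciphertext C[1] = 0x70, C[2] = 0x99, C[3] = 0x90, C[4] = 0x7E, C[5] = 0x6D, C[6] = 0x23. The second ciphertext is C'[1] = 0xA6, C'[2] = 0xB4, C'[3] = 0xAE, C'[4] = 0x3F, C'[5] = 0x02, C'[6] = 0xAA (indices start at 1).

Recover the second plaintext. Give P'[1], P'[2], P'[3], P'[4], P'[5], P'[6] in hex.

In OFB with a reused IV, both messages share the same keystream S_i, so C_i ⊕ C'_i = P_i ⊕ P'_i and thus P'_i = P_i ⊕ C_i ⊕ C'_i.
P'[1]: 0x0E ⊕ 0x70 ⊕ 0xA6 = 0xD8.
P'[2]: 0x00 ⊕ 0x99 ⊕ 0xB4 = 0x2D.
P'[3]: 0x22 ⊕ 0x90 ⊕ 0xAE = 0x1C.
P'[4]: 0xA3 ⊕ 0x7E ⊕ 0x3F = 0xE2.
P'[5]: 0x9B ⊕ 0x6D ⊕ 0x02 = 0xF4.
P'[6]: 0x02 ⊕ 0x23 ⊕ 0xAA = 0x8B.

P'[1] = 0xD8, P'[2] = 0x2D, P'[3] = 0x1C, P'[4] = 0xE2, P'[5] = 0xF4, P'[6] = 0x8B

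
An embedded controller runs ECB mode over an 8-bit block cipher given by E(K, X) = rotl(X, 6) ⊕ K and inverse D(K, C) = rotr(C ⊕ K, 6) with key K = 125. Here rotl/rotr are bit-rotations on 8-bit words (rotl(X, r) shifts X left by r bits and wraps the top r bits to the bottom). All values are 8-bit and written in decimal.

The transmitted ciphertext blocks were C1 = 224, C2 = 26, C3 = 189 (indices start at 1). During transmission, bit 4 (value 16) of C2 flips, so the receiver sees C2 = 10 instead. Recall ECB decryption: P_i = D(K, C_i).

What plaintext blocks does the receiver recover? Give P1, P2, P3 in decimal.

P1 = 118, P2 = 221, P3 = 3

Only C2 changed, to 10. In ECB, a change in C_i affects only P_i. Decrypting the received ciphertext:
P1: D(K, 224) = 118.
P2: D(K, 10) = 221.
P3: D(K, 189) = 3.
Blocks that differ from the original plaintext: P2.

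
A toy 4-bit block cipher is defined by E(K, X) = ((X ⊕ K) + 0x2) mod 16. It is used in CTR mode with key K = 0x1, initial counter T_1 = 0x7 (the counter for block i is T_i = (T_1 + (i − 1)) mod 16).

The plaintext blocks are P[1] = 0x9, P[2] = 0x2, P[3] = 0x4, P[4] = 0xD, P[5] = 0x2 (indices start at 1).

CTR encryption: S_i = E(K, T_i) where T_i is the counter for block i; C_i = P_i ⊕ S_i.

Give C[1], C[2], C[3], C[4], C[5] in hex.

C[1] = 0x1, C[2] = 0x9, C[3] = 0xE, C[4] = 0x0, C[5] = 0xE

C[1]: T = 0x7, S = E(K, T) = 0x8; 0x9 ⊕ 0x8 = 0x1.
C[2]: T = 0x8, S = E(K, T) = 0xB; 0x2 ⊕ 0xB = 0x9.
C[3]: T = 0x9, S = E(K, T) = 0xA; 0x4 ⊕ 0xA = 0xE.
C[4]: T = 0xA, S = E(K, T) = 0xD; 0xD ⊕ 0xD = 0x0.
C[5]: T = 0xB, S = E(K, T) = 0xC; 0x2 ⊕ 0xC = 0xE.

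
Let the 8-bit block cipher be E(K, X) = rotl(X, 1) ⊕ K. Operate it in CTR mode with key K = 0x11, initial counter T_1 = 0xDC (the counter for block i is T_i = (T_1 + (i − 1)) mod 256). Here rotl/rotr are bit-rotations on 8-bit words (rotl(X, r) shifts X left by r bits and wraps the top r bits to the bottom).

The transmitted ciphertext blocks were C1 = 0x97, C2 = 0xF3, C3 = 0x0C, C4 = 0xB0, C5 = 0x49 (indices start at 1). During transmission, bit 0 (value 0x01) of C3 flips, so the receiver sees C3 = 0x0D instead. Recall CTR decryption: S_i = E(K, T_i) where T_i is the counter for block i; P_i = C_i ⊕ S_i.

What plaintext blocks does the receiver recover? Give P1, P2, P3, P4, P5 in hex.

Only C3 changed, to 0x0D. In CTR, a change in C_i flips the same bit in P_i only; the keystream is unaffected. Decrypting the received ciphertext:
P1: T = 0xDC, S = E(K, T) = 0xA8; 0x97 ⊕ 0xA8 = 0x3F.
P2: T = 0xDD, S = E(K, T) = 0xAA; 0xF3 ⊕ 0xAA = 0x59.
P3: T = 0xDE, S = E(K, T) = 0xAC; 0x0D ⊕ 0xAC = 0xA1.
P4: T = 0xDF, S = E(K, T) = 0xAE; 0xB0 ⊕ 0xAE = 0x1E.
P5: T = 0xE0, S = E(K, T) = 0xD0; 0x49 ⊕ 0xD0 = 0x99.
Blocks that differ from the original plaintext: P3.

P1 = 0x3F, P2 = 0x59, P3 = 0xA1, P4 = 0x1E, P5 = 0x99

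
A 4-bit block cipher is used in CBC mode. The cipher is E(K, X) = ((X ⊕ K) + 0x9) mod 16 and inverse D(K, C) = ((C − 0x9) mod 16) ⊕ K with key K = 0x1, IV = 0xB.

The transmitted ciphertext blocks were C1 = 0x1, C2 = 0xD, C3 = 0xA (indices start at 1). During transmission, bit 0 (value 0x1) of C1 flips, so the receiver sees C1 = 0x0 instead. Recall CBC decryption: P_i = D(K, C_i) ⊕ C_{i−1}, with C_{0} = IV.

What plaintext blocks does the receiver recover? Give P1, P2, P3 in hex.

P1 = 0xD, P2 = 0x5, P3 = 0xD

Only C1 changed, to 0x0. In CBC, a change in C_i garbles P_i and flips the same bit in P_{i+1}. Decrypting the received ciphertext:
P1: D(K, 0x0) = 0x6; 0x6 ⊕ 0xB = 0xD.
P2: D(K, 0xD) = 0x5; 0x5 ⊕ 0x0 = 0x5.
P3: D(K, 0xA) = 0x0; 0x0 ⊕ 0xD = 0xD.
Blocks that differ from the original plaintext: P1, P2.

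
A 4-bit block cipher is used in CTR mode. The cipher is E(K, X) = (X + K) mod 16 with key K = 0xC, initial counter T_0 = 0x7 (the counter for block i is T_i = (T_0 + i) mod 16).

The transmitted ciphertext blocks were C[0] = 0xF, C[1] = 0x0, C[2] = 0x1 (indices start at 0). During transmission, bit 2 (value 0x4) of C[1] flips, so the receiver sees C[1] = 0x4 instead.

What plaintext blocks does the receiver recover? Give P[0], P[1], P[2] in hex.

CTR decryption: S_i = E(K, T_i) where T_i is the counter for block i; P_i = C_i ⊕ S_i.
Only C[1] changed, to 0x4. In CTR, a change in C_i flips the same bit in P_i only; the keystream is unaffected. Decrypting the received ciphertext:
P[0]: T = 0x7, S = E(K, T) = 0x3; 0xF ⊕ 0x3 = 0xC.
P[1]: T = 0x8, S = E(K, T) = 0x4; 0x4 ⊕ 0x4 = 0x0.
P[2]: T = 0x9, S = E(K, T) = 0x5; 0x1 ⊕ 0x5 = 0x4.
Blocks that differ from the original plaintext: P[1].

P[0] = 0xC, P[1] = 0x0, P[2] = 0x4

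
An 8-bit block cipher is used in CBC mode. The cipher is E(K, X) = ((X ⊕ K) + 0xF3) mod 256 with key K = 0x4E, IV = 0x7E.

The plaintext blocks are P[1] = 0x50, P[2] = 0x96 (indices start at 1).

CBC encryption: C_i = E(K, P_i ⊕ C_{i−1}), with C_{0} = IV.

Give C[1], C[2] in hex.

C[1]: P[1] ⊕ 0x7E = 0x2E; E(K, 0x2E) = 0x53.
C[2]: P[2] ⊕ 0x53 = 0xC5; E(K, 0xC5) = 0x7E.

C[1] = 0x53, C[2] = 0x7E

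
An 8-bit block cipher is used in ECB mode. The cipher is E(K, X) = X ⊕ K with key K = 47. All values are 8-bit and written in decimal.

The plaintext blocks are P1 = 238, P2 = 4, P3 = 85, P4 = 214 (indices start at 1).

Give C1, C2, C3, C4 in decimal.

C1 = 193, C2 = 43, C3 = 122, C4 = 249

ECB encryption: C_i = E(K, P_i).
C1: E(K, 238) = 193.
C2: E(K, 4) = 43.
C3: E(K, 85) = 122.
C4: E(K, 214) = 249.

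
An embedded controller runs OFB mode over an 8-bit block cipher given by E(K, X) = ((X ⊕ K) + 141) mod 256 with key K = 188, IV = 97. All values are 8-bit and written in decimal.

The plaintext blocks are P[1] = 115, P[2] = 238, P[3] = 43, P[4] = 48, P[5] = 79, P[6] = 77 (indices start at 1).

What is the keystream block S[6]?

OFB encryption: S_i = E(K, S_{i−1}) with S_{0} = IV; C_i = P_i ⊕ S_i.
C[1]: S = E(K, 97) = 106; 115 ⊕ 106 = 25.
C[2]: S = E(K, 106) = 99; 238 ⊕ 99 = 141.
C[3]: S = E(K, 99) = 108; 43 ⊕ 108 = 71.
C[4]: S = E(K, 108) = 93; 48 ⊕ 93 = 109.
C[5]: S = E(K, 93) = 110; 79 ⊕ 110 = 33.
C[6]: S = E(K, 110) = 95; 77 ⊕ 95 = 18.
So S[6] = 95.

95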